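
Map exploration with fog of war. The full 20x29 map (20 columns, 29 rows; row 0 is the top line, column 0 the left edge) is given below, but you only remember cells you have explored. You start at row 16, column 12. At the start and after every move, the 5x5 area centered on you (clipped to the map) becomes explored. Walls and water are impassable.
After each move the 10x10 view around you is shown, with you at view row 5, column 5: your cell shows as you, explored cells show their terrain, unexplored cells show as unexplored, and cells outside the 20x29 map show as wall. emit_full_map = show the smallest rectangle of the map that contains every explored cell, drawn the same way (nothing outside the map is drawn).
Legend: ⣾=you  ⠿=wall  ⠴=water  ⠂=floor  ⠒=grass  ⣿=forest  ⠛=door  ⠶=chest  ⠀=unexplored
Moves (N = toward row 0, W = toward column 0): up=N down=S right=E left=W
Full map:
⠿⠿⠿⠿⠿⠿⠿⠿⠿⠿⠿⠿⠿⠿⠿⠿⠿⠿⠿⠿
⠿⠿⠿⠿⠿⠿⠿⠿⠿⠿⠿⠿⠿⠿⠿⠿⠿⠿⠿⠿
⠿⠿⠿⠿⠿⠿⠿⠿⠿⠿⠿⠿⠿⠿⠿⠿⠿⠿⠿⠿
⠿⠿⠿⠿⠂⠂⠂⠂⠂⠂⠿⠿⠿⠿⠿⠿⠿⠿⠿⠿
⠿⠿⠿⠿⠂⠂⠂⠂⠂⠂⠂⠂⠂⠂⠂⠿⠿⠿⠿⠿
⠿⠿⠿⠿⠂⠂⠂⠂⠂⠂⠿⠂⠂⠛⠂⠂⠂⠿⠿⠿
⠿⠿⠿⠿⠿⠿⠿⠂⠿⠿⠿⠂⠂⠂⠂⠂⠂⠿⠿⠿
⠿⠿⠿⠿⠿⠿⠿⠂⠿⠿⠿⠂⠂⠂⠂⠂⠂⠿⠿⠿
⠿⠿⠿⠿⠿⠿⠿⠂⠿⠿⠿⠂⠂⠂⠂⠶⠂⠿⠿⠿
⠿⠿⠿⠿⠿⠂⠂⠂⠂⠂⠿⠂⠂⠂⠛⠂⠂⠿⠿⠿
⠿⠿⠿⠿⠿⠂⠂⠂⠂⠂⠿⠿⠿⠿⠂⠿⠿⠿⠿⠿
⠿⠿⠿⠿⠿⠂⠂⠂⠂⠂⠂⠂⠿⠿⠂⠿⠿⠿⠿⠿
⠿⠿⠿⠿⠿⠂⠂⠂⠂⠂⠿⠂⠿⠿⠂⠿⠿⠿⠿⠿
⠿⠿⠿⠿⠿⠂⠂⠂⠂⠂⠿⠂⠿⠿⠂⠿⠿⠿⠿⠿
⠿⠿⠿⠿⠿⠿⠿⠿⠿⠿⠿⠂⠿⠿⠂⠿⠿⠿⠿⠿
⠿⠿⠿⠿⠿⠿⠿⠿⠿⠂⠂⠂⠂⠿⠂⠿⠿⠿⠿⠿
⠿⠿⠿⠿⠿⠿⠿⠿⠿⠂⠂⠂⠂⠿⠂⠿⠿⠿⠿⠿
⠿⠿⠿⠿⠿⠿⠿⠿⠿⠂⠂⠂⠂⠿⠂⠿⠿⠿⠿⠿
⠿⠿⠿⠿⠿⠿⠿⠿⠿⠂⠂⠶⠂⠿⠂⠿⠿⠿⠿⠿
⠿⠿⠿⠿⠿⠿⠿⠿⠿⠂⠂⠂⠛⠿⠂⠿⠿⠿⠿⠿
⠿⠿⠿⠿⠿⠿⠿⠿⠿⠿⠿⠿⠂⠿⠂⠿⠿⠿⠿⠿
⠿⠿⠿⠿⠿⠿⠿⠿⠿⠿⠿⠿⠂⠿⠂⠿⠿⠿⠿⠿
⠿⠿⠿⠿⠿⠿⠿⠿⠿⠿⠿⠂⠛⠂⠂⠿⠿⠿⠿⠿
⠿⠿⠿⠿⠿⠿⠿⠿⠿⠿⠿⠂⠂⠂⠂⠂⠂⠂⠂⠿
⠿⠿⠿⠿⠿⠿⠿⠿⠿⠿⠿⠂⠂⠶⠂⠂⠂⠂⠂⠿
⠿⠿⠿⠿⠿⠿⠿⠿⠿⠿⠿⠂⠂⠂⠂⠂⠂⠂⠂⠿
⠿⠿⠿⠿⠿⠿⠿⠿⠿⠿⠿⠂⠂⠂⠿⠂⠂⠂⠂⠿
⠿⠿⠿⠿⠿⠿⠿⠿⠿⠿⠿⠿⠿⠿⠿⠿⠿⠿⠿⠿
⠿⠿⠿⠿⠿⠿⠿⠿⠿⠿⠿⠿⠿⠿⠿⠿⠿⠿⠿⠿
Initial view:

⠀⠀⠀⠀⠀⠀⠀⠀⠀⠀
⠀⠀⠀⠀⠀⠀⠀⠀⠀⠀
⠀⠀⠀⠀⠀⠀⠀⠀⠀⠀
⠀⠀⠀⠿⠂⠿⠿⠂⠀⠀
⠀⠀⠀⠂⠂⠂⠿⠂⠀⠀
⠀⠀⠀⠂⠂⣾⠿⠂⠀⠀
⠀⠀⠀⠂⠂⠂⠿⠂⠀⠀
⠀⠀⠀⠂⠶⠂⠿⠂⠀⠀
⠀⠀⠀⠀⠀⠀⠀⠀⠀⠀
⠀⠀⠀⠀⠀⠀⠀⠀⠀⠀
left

⠀⠀⠀⠀⠀⠀⠀⠀⠀⠀
⠀⠀⠀⠀⠀⠀⠀⠀⠀⠀
⠀⠀⠀⠀⠀⠀⠀⠀⠀⠀
⠀⠀⠀⠿⠿⠂⠿⠿⠂⠀
⠀⠀⠀⠂⠂⠂⠂⠿⠂⠀
⠀⠀⠀⠂⠂⣾⠂⠿⠂⠀
⠀⠀⠀⠂⠂⠂⠂⠿⠂⠀
⠀⠀⠀⠂⠂⠶⠂⠿⠂⠀
⠀⠀⠀⠀⠀⠀⠀⠀⠀⠀
⠀⠀⠀⠀⠀⠀⠀⠀⠀⠀

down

⠀⠀⠀⠀⠀⠀⠀⠀⠀⠀
⠀⠀⠀⠀⠀⠀⠀⠀⠀⠀
⠀⠀⠀⠿⠿⠂⠿⠿⠂⠀
⠀⠀⠀⠂⠂⠂⠂⠿⠂⠀
⠀⠀⠀⠂⠂⠂⠂⠿⠂⠀
⠀⠀⠀⠂⠂⣾⠂⠿⠂⠀
⠀⠀⠀⠂⠂⠶⠂⠿⠂⠀
⠀⠀⠀⠂⠂⠂⠛⠿⠀⠀
⠀⠀⠀⠀⠀⠀⠀⠀⠀⠀
⠀⠀⠀⠀⠀⠀⠀⠀⠀⠀

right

⠀⠀⠀⠀⠀⠀⠀⠀⠀⠀
⠀⠀⠀⠀⠀⠀⠀⠀⠀⠀
⠀⠀⠿⠿⠂⠿⠿⠂⠀⠀
⠀⠀⠂⠂⠂⠂⠿⠂⠀⠀
⠀⠀⠂⠂⠂⠂⠿⠂⠀⠀
⠀⠀⠂⠂⠂⣾⠿⠂⠀⠀
⠀⠀⠂⠂⠶⠂⠿⠂⠀⠀
⠀⠀⠂⠂⠂⠛⠿⠂⠀⠀
⠀⠀⠀⠀⠀⠀⠀⠀⠀⠀
⠀⠀⠀⠀⠀⠀⠀⠀⠀⠀

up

⠀⠀⠀⠀⠀⠀⠀⠀⠀⠀
⠀⠀⠀⠀⠀⠀⠀⠀⠀⠀
⠀⠀⠀⠀⠀⠀⠀⠀⠀⠀
⠀⠀⠿⠿⠂⠿⠿⠂⠀⠀
⠀⠀⠂⠂⠂⠂⠿⠂⠀⠀
⠀⠀⠂⠂⠂⣾⠿⠂⠀⠀
⠀⠀⠂⠂⠂⠂⠿⠂⠀⠀
⠀⠀⠂⠂⠶⠂⠿⠂⠀⠀
⠀⠀⠂⠂⠂⠛⠿⠂⠀⠀
⠀⠀⠀⠀⠀⠀⠀⠀⠀⠀

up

⠀⠀⠀⠀⠀⠀⠀⠀⠀⠀
⠀⠀⠀⠀⠀⠀⠀⠀⠀⠀
⠀⠀⠀⠀⠀⠀⠀⠀⠀⠀
⠀⠀⠀⠿⠂⠿⠿⠂⠀⠀
⠀⠀⠿⠿⠂⠿⠿⠂⠀⠀
⠀⠀⠂⠂⠂⣾⠿⠂⠀⠀
⠀⠀⠂⠂⠂⠂⠿⠂⠀⠀
⠀⠀⠂⠂⠂⠂⠿⠂⠀⠀
⠀⠀⠂⠂⠶⠂⠿⠂⠀⠀
⠀⠀⠂⠂⠂⠛⠿⠂⠀⠀

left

⠀⠀⠀⠀⠀⠀⠀⠀⠀⠀
⠀⠀⠀⠀⠀⠀⠀⠀⠀⠀
⠀⠀⠀⠀⠀⠀⠀⠀⠀⠀
⠀⠀⠀⠂⠿⠂⠿⠿⠂⠀
⠀⠀⠀⠿⠿⠂⠿⠿⠂⠀
⠀⠀⠀⠂⠂⣾⠂⠿⠂⠀
⠀⠀⠀⠂⠂⠂⠂⠿⠂⠀
⠀⠀⠀⠂⠂⠂⠂⠿⠂⠀
⠀⠀⠀⠂⠂⠶⠂⠿⠂⠀
⠀⠀⠀⠂⠂⠂⠛⠿⠂⠀

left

⠀⠀⠀⠀⠀⠀⠀⠀⠀⠀
⠀⠀⠀⠀⠀⠀⠀⠀⠀⠀
⠀⠀⠀⠀⠀⠀⠀⠀⠀⠀
⠀⠀⠀⠂⠂⠿⠂⠿⠿⠂
⠀⠀⠀⠿⠿⠿⠂⠿⠿⠂
⠀⠀⠀⠿⠂⣾⠂⠂⠿⠂
⠀⠀⠀⠿⠂⠂⠂⠂⠿⠂
⠀⠀⠀⠿⠂⠂⠂⠂⠿⠂
⠀⠀⠀⠀⠂⠂⠶⠂⠿⠂
⠀⠀⠀⠀⠂⠂⠂⠛⠿⠂

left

⠀⠀⠀⠀⠀⠀⠀⠀⠀⠀
⠀⠀⠀⠀⠀⠀⠀⠀⠀⠀
⠀⠀⠀⠀⠀⠀⠀⠀⠀⠀
⠀⠀⠀⠂⠂⠂⠿⠂⠿⠿
⠀⠀⠀⠿⠿⠿⠿⠂⠿⠿
⠀⠀⠀⠿⠿⣾⠂⠂⠂⠿
⠀⠀⠀⠿⠿⠂⠂⠂⠂⠿
⠀⠀⠀⠿⠿⠂⠂⠂⠂⠿
⠀⠀⠀⠀⠀⠂⠂⠶⠂⠿
⠀⠀⠀⠀⠀⠂⠂⠂⠛⠿

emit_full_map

⠂⠂⠂⠿⠂⠿⠿⠂
⠿⠿⠿⠿⠂⠿⠿⠂
⠿⠿⣾⠂⠂⠂⠿⠂
⠿⠿⠂⠂⠂⠂⠿⠂
⠿⠿⠂⠂⠂⠂⠿⠂
⠀⠀⠂⠂⠶⠂⠿⠂
⠀⠀⠂⠂⠂⠛⠿⠂

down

⠀⠀⠀⠀⠀⠀⠀⠀⠀⠀
⠀⠀⠀⠀⠀⠀⠀⠀⠀⠀
⠀⠀⠀⠂⠂⠂⠿⠂⠿⠿
⠀⠀⠀⠿⠿⠿⠿⠂⠿⠿
⠀⠀⠀⠿⠿⠂⠂⠂⠂⠿
⠀⠀⠀⠿⠿⣾⠂⠂⠂⠿
⠀⠀⠀⠿⠿⠂⠂⠂⠂⠿
⠀⠀⠀⠿⠿⠂⠂⠶⠂⠿
⠀⠀⠀⠀⠀⠂⠂⠂⠛⠿
⠀⠀⠀⠀⠀⠀⠀⠀⠀⠀

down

⠀⠀⠀⠀⠀⠀⠀⠀⠀⠀
⠀⠀⠀⠂⠂⠂⠿⠂⠿⠿
⠀⠀⠀⠿⠿⠿⠿⠂⠿⠿
⠀⠀⠀⠿⠿⠂⠂⠂⠂⠿
⠀⠀⠀⠿⠿⠂⠂⠂⠂⠿
⠀⠀⠀⠿⠿⣾⠂⠂⠂⠿
⠀⠀⠀⠿⠿⠂⠂⠶⠂⠿
⠀⠀⠀⠿⠿⠂⠂⠂⠛⠿
⠀⠀⠀⠀⠀⠀⠀⠀⠀⠀
⠀⠀⠀⠀⠀⠀⠀⠀⠀⠀

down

⠀⠀⠀⠂⠂⠂⠿⠂⠿⠿
⠀⠀⠀⠿⠿⠿⠿⠂⠿⠿
⠀⠀⠀⠿⠿⠂⠂⠂⠂⠿
⠀⠀⠀⠿⠿⠂⠂⠂⠂⠿
⠀⠀⠀⠿⠿⠂⠂⠂⠂⠿
⠀⠀⠀⠿⠿⣾⠂⠶⠂⠿
⠀⠀⠀⠿⠿⠂⠂⠂⠛⠿
⠀⠀⠀⠿⠿⠿⠿⠿⠀⠀
⠀⠀⠀⠀⠀⠀⠀⠀⠀⠀
⠀⠀⠀⠀⠀⠀⠀⠀⠀⠀

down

⠀⠀⠀⠿⠿⠿⠿⠂⠿⠿
⠀⠀⠀⠿⠿⠂⠂⠂⠂⠿
⠀⠀⠀⠿⠿⠂⠂⠂⠂⠿
⠀⠀⠀⠿⠿⠂⠂⠂⠂⠿
⠀⠀⠀⠿⠿⠂⠂⠶⠂⠿
⠀⠀⠀⠿⠿⣾⠂⠂⠛⠿
⠀⠀⠀⠿⠿⠿⠿⠿⠀⠀
⠀⠀⠀⠿⠿⠿⠿⠿⠀⠀
⠀⠀⠀⠀⠀⠀⠀⠀⠀⠀
⠀⠀⠀⠀⠀⠀⠀⠀⠀⠀

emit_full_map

⠂⠂⠂⠿⠂⠿⠿⠂
⠿⠿⠿⠿⠂⠿⠿⠂
⠿⠿⠂⠂⠂⠂⠿⠂
⠿⠿⠂⠂⠂⠂⠿⠂
⠿⠿⠂⠂⠂⠂⠿⠂
⠿⠿⠂⠂⠶⠂⠿⠂
⠿⠿⣾⠂⠂⠛⠿⠂
⠿⠿⠿⠿⠿⠀⠀⠀
⠿⠿⠿⠿⠿⠀⠀⠀

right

⠀⠀⠿⠿⠿⠿⠂⠿⠿⠂
⠀⠀⠿⠿⠂⠂⠂⠂⠿⠂
⠀⠀⠿⠿⠂⠂⠂⠂⠿⠂
⠀⠀⠿⠿⠂⠂⠂⠂⠿⠂
⠀⠀⠿⠿⠂⠂⠶⠂⠿⠂
⠀⠀⠿⠿⠂⣾⠂⠛⠿⠂
⠀⠀⠿⠿⠿⠿⠿⠂⠀⠀
⠀⠀⠿⠿⠿⠿⠿⠂⠀⠀
⠀⠀⠀⠀⠀⠀⠀⠀⠀⠀
⠀⠀⠀⠀⠀⠀⠀⠀⠀⠀

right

⠀⠿⠿⠿⠿⠂⠿⠿⠂⠀
⠀⠿⠿⠂⠂⠂⠂⠿⠂⠀
⠀⠿⠿⠂⠂⠂⠂⠿⠂⠀
⠀⠿⠿⠂⠂⠂⠂⠿⠂⠀
⠀⠿⠿⠂⠂⠶⠂⠿⠂⠀
⠀⠿⠿⠂⠂⣾⠛⠿⠂⠀
⠀⠿⠿⠿⠿⠿⠂⠿⠀⠀
⠀⠿⠿⠿⠿⠿⠂⠿⠀⠀
⠀⠀⠀⠀⠀⠀⠀⠀⠀⠀
⠀⠀⠀⠀⠀⠀⠀⠀⠀⠀

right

⠿⠿⠿⠿⠂⠿⠿⠂⠀⠀
⠿⠿⠂⠂⠂⠂⠿⠂⠀⠀
⠿⠿⠂⠂⠂⠂⠿⠂⠀⠀
⠿⠿⠂⠂⠂⠂⠿⠂⠀⠀
⠿⠿⠂⠂⠶⠂⠿⠂⠀⠀
⠿⠿⠂⠂⠂⣾⠿⠂⠀⠀
⠿⠿⠿⠿⠿⠂⠿⠂⠀⠀
⠿⠿⠿⠿⠿⠂⠿⠂⠀⠀
⠀⠀⠀⠀⠀⠀⠀⠀⠀⠀
⠀⠀⠀⠀⠀⠀⠀⠀⠀⠀

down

⠿⠿⠂⠂⠂⠂⠿⠂⠀⠀
⠿⠿⠂⠂⠂⠂⠿⠂⠀⠀
⠿⠿⠂⠂⠂⠂⠿⠂⠀⠀
⠿⠿⠂⠂⠶⠂⠿⠂⠀⠀
⠿⠿⠂⠂⠂⠛⠿⠂⠀⠀
⠿⠿⠿⠿⠿⣾⠿⠂⠀⠀
⠿⠿⠿⠿⠿⠂⠿⠂⠀⠀
⠀⠀⠀⠿⠂⠛⠂⠂⠀⠀
⠀⠀⠀⠀⠀⠀⠀⠀⠀⠀
⠀⠀⠀⠀⠀⠀⠀⠀⠀⠀

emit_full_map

⠂⠂⠂⠿⠂⠿⠿⠂
⠿⠿⠿⠿⠂⠿⠿⠂
⠿⠿⠂⠂⠂⠂⠿⠂
⠿⠿⠂⠂⠂⠂⠿⠂
⠿⠿⠂⠂⠂⠂⠿⠂
⠿⠿⠂⠂⠶⠂⠿⠂
⠿⠿⠂⠂⠂⠛⠿⠂
⠿⠿⠿⠿⠿⣾⠿⠂
⠿⠿⠿⠿⠿⠂⠿⠂
⠀⠀⠀⠿⠂⠛⠂⠂

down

⠿⠿⠂⠂⠂⠂⠿⠂⠀⠀
⠿⠿⠂⠂⠂⠂⠿⠂⠀⠀
⠿⠿⠂⠂⠶⠂⠿⠂⠀⠀
⠿⠿⠂⠂⠂⠛⠿⠂⠀⠀
⠿⠿⠿⠿⠿⠂⠿⠂⠀⠀
⠿⠿⠿⠿⠿⣾⠿⠂⠀⠀
⠀⠀⠀⠿⠂⠛⠂⠂⠀⠀
⠀⠀⠀⠿⠂⠂⠂⠂⠀⠀
⠀⠀⠀⠀⠀⠀⠀⠀⠀⠀
⠀⠀⠀⠀⠀⠀⠀⠀⠀⠀

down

⠿⠿⠂⠂⠂⠂⠿⠂⠀⠀
⠿⠿⠂⠂⠶⠂⠿⠂⠀⠀
⠿⠿⠂⠂⠂⠛⠿⠂⠀⠀
⠿⠿⠿⠿⠿⠂⠿⠂⠀⠀
⠿⠿⠿⠿⠿⠂⠿⠂⠀⠀
⠀⠀⠀⠿⠂⣾⠂⠂⠀⠀
⠀⠀⠀⠿⠂⠂⠂⠂⠀⠀
⠀⠀⠀⠿⠂⠂⠶⠂⠀⠀
⠀⠀⠀⠀⠀⠀⠀⠀⠀⠀
⠀⠀⠀⠀⠀⠀⠀⠀⠀⠀

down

⠿⠿⠂⠂⠶⠂⠿⠂⠀⠀
⠿⠿⠂⠂⠂⠛⠿⠂⠀⠀
⠿⠿⠿⠿⠿⠂⠿⠂⠀⠀
⠿⠿⠿⠿⠿⠂⠿⠂⠀⠀
⠀⠀⠀⠿⠂⠛⠂⠂⠀⠀
⠀⠀⠀⠿⠂⣾⠂⠂⠀⠀
⠀⠀⠀⠿⠂⠂⠶⠂⠀⠀
⠀⠀⠀⠿⠂⠂⠂⠂⠀⠀
⠀⠀⠀⠀⠀⠀⠀⠀⠀⠀
⠀⠀⠀⠀⠀⠀⠀⠀⠀⠀

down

⠿⠿⠂⠂⠂⠛⠿⠂⠀⠀
⠿⠿⠿⠿⠿⠂⠿⠂⠀⠀
⠿⠿⠿⠿⠿⠂⠿⠂⠀⠀
⠀⠀⠀⠿⠂⠛⠂⠂⠀⠀
⠀⠀⠀⠿⠂⠂⠂⠂⠀⠀
⠀⠀⠀⠿⠂⣾⠶⠂⠀⠀
⠀⠀⠀⠿⠂⠂⠂⠂⠀⠀
⠀⠀⠀⠿⠂⠂⠂⠿⠀⠀
⠀⠀⠀⠀⠀⠀⠀⠀⠀⠀
⠀⠀⠀⠀⠀⠀⠀⠀⠀⠀

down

⠿⠿⠿⠿⠿⠂⠿⠂⠀⠀
⠿⠿⠿⠿⠿⠂⠿⠂⠀⠀
⠀⠀⠀⠿⠂⠛⠂⠂⠀⠀
⠀⠀⠀⠿⠂⠂⠂⠂⠀⠀
⠀⠀⠀⠿⠂⠂⠶⠂⠀⠀
⠀⠀⠀⠿⠂⣾⠂⠂⠀⠀
⠀⠀⠀⠿⠂⠂⠂⠿⠀⠀
⠀⠀⠀⠿⠿⠿⠿⠿⠀⠀
⠀⠀⠀⠀⠀⠀⠀⠀⠀⠀
⠿⠿⠿⠿⠿⠿⠿⠿⠿⠿

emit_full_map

⠂⠂⠂⠿⠂⠿⠿⠂
⠿⠿⠿⠿⠂⠿⠿⠂
⠿⠿⠂⠂⠂⠂⠿⠂
⠿⠿⠂⠂⠂⠂⠿⠂
⠿⠿⠂⠂⠂⠂⠿⠂
⠿⠿⠂⠂⠶⠂⠿⠂
⠿⠿⠂⠂⠂⠛⠿⠂
⠿⠿⠿⠿⠿⠂⠿⠂
⠿⠿⠿⠿⠿⠂⠿⠂
⠀⠀⠀⠿⠂⠛⠂⠂
⠀⠀⠀⠿⠂⠂⠂⠂
⠀⠀⠀⠿⠂⠂⠶⠂
⠀⠀⠀⠿⠂⣾⠂⠂
⠀⠀⠀⠿⠂⠂⠂⠿
⠀⠀⠀⠿⠿⠿⠿⠿

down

⠿⠿⠿⠿⠿⠂⠿⠂⠀⠀
⠀⠀⠀⠿⠂⠛⠂⠂⠀⠀
⠀⠀⠀⠿⠂⠂⠂⠂⠀⠀
⠀⠀⠀⠿⠂⠂⠶⠂⠀⠀
⠀⠀⠀⠿⠂⠂⠂⠂⠀⠀
⠀⠀⠀⠿⠂⣾⠂⠿⠀⠀
⠀⠀⠀⠿⠿⠿⠿⠿⠀⠀
⠀⠀⠀⠿⠿⠿⠿⠿⠀⠀
⠿⠿⠿⠿⠿⠿⠿⠿⠿⠿
⠿⠿⠿⠿⠿⠿⠿⠿⠿⠿

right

⠿⠿⠿⠿⠂⠿⠂⠀⠀⠀
⠀⠀⠿⠂⠛⠂⠂⠀⠀⠀
⠀⠀⠿⠂⠂⠂⠂⠀⠀⠀
⠀⠀⠿⠂⠂⠶⠂⠂⠀⠀
⠀⠀⠿⠂⠂⠂⠂⠂⠀⠀
⠀⠀⠿⠂⠂⣾⠿⠂⠀⠀
⠀⠀⠿⠿⠿⠿⠿⠿⠀⠀
⠀⠀⠿⠿⠿⠿⠿⠿⠀⠀
⠿⠿⠿⠿⠿⠿⠿⠿⠿⠿
⠿⠿⠿⠿⠿⠿⠿⠿⠿⠿

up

⠿⠿⠿⠿⠂⠿⠂⠀⠀⠀
⠿⠿⠿⠿⠂⠿⠂⠀⠀⠀
⠀⠀⠿⠂⠛⠂⠂⠀⠀⠀
⠀⠀⠿⠂⠂⠂⠂⠂⠀⠀
⠀⠀⠿⠂⠂⠶⠂⠂⠀⠀
⠀⠀⠿⠂⠂⣾⠂⠂⠀⠀
⠀⠀⠿⠂⠂⠂⠿⠂⠀⠀
⠀⠀⠿⠿⠿⠿⠿⠿⠀⠀
⠀⠀⠿⠿⠿⠿⠿⠿⠀⠀
⠿⠿⠿⠿⠿⠿⠿⠿⠿⠿

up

⠿⠂⠂⠂⠛⠿⠂⠀⠀⠀
⠿⠿⠿⠿⠂⠿⠂⠀⠀⠀
⠿⠿⠿⠿⠂⠿⠂⠀⠀⠀
⠀⠀⠿⠂⠛⠂⠂⠿⠀⠀
⠀⠀⠿⠂⠂⠂⠂⠂⠀⠀
⠀⠀⠿⠂⠂⣾⠂⠂⠀⠀
⠀⠀⠿⠂⠂⠂⠂⠂⠀⠀
⠀⠀⠿⠂⠂⠂⠿⠂⠀⠀
⠀⠀⠿⠿⠿⠿⠿⠿⠀⠀
⠀⠀⠿⠿⠿⠿⠿⠿⠀⠀

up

⠿⠂⠂⠶⠂⠿⠂⠀⠀⠀
⠿⠂⠂⠂⠛⠿⠂⠀⠀⠀
⠿⠿⠿⠿⠂⠿⠂⠀⠀⠀
⠿⠿⠿⠿⠂⠿⠂⠿⠀⠀
⠀⠀⠿⠂⠛⠂⠂⠿⠀⠀
⠀⠀⠿⠂⠂⣾⠂⠂⠀⠀
⠀⠀⠿⠂⠂⠶⠂⠂⠀⠀
⠀⠀⠿⠂⠂⠂⠂⠂⠀⠀
⠀⠀⠿⠂⠂⠂⠿⠂⠀⠀
⠀⠀⠿⠿⠿⠿⠿⠿⠀⠀

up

⠿⠂⠂⠂⠂⠿⠂⠀⠀⠀
⠿⠂⠂⠶⠂⠿⠂⠀⠀⠀
⠿⠂⠂⠂⠛⠿⠂⠀⠀⠀
⠿⠿⠿⠿⠂⠿⠂⠿⠀⠀
⠿⠿⠿⠿⠂⠿⠂⠿⠀⠀
⠀⠀⠿⠂⠛⣾⠂⠿⠀⠀
⠀⠀⠿⠂⠂⠂⠂⠂⠀⠀
⠀⠀⠿⠂⠂⠶⠂⠂⠀⠀
⠀⠀⠿⠂⠂⠂⠂⠂⠀⠀
⠀⠀⠿⠂⠂⠂⠿⠂⠀⠀

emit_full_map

⠂⠂⠂⠿⠂⠿⠿⠂⠀
⠿⠿⠿⠿⠂⠿⠿⠂⠀
⠿⠿⠂⠂⠂⠂⠿⠂⠀
⠿⠿⠂⠂⠂⠂⠿⠂⠀
⠿⠿⠂⠂⠂⠂⠿⠂⠀
⠿⠿⠂⠂⠶⠂⠿⠂⠀
⠿⠿⠂⠂⠂⠛⠿⠂⠀
⠿⠿⠿⠿⠿⠂⠿⠂⠿
⠿⠿⠿⠿⠿⠂⠿⠂⠿
⠀⠀⠀⠿⠂⠛⣾⠂⠿
⠀⠀⠀⠿⠂⠂⠂⠂⠂
⠀⠀⠀⠿⠂⠂⠶⠂⠂
⠀⠀⠀⠿⠂⠂⠂⠂⠂
⠀⠀⠀⠿⠂⠂⠂⠿⠂
⠀⠀⠀⠿⠿⠿⠿⠿⠿
⠀⠀⠀⠿⠿⠿⠿⠿⠿

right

⠂⠂⠂⠂⠿⠂⠀⠀⠀⠀
⠂⠂⠶⠂⠿⠂⠀⠀⠀⠀
⠂⠂⠂⠛⠿⠂⠀⠀⠀⠀
⠿⠿⠿⠂⠿⠂⠿⠿⠀⠀
⠿⠿⠿⠂⠿⠂⠿⠿⠀⠀
⠀⠿⠂⠛⠂⣾⠿⠿⠀⠀
⠀⠿⠂⠂⠂⠂⠂⠂⠀⠀
⠀⠿⠂⠂⠶⠂⠂⠂⠀⠀
⠀⠿⠂⠂⠂⠂⠂⠀⠀⠀
⠀⠿⠂⠂⠂⠿⠂⠀⠀⠀

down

⠂⠂⠶⠂⠿⠂⠀⠀⠀⠀
⠂⠂⠂⠛⠿⠂⠀⠀⠀⠀
⠿⠿⠿⠂⠿⠂⠿⠿⠀⠀
⠿⠿⠿⠂⠿⠂⠿⠿⠀⠀
⠀⠿⠂⠛⠂⠂⠿⠿⠀⠀
⠀⠿⠂⠂⠂⣾⠂⠂⠀⠀
⠀⠿⠂⠂⠶⠂⠂⠂⠀⠀
⠀⠿⠂⠂⠂⠂⠂⠂⠀⠀
⠀⠿⠂⠂⠂⠿⠂⠀⠀⠀
⠀⠿⠿⠿⠿⠿⠿⠀⠀⠀

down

⠂⠂⠂⠛⠿⠂⠀⠀⠀⠀
⠿⠿⠿⠂⠿⠂⠿⠿⠀⠀
⠿⠿⠿⠂⠿⠂⠿⠿⠀⠀
⠀⠿⠂⠛⠂⠂⠿⠿⠀⠀
⠀⠿⠂⠂⠂⠂⠂⠂⠀⠀
⠀⠿⠂⠂⠶⣾⠂⠂⠀⠀
⠀⠿⠂⠂⠂⠂⠂⠂⠀⠀
⠀⠿⠂⠂⠂⠿⠂⠂⠀⠀
⠀⠿⠿⠿⠿⠿⠿⠀⠀⠀
⠀⠿⠿⠿⠿⠿⠿⠀⠀⠀

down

⠿⠿⠿⠂⠿⠂⠿⠿⠀⠀
⠿⠿⠿⠂⠿⠂⠿⠿⠀⠀
⠀⠿⠂⠛⠂⠂⠿⠿⠀⠀
⠀⠿⠂⠂⠂⠂⠂⠂⠀⠀
⠀⠿⠂⠂⠶⠂⠂⠂⠀⠀
⠀⠿⠂⠂⠂⣾⠂⠂⠀⠀
⠀⠿⠂⠂⠂⠿⠂⠂⠀⠀
⠀⠿⠿⠿⠿⠿⠿⠿⠀⠀
⠀⠿⠿⠿⠿⠿⠿⠀⠀⠀
⠿⠿⠿⠿⠿⠿⠿⠿⠿⠿

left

⠿⠿⠿⠿⠂⠿⠂⠿⠿⠀
⠿⠿⠿⠿⠂⠿⠂⠿⠿⠀
⠀⠀⠿⠂⠛⠂⠂⠿⠿⠀
⠀⠀⠿⠂⠂⠂⠂⠂⠂⠀
⠀⠀⠿⠂⠂⠶⠂⠂⠂⠀
⠀⠀⠿⠂⠂⣾⠂⠂⠂⠀
⠀⠀⠿⠂⠂⠂⠿⠂⠂⠀
⠀⠀⠿⠿⠿⠿⠿⠿⠿⠀
⠀⠀⠿⠿⠿⠿⠿⠿⠀⠀
⠿⠿⠿⠿⠿⠿⠿⠿⠿⠿

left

⠿⠿⠿⠿⠿⠂⠿⠂⠿⠿
⠿⠿⠿⠿⠿⠂⠿⠂⠿⠿
⠀⠀⠀⠿⠂⠛⠂⠂⠿⠿
⠀⠀⠀⠿⠂⠂⠂⠂⠂⠂
⠀⠀⠀⠿⠂⠂⠶⠂⠂⠂
⠀⠀⠀⠿⠂⣾⠂⠂⠂⠂
⠀⠀⠀⠿⠂⠂⠂⠿⠂⠂
⠀⠀⠀⠿⠿⠿⠿⠿⠿⠿
⠀⠀⠀⠿⠿⠿⠿⠿⠿⠀
⠿⠿⠿⠿⠿⠿⠿⠿⠿⠿

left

⠀⠿⠿⠿⠿⠿⠂⠿⠂⠿
⠀⠿⠿⠿⠿⠿⠂⠿⠂⠿
⠀⠀⠀⠀⠿⠂⠛⠂⠂⠿
⠀⠀⠀⠿⠿⠂⠂⠂⠂⠂
⠀⠀⠀⠿⠿⠂⠂⠶⠂⠂
⠀⠀⠀⠿⠿⣾⠂⠂⠂⠂
⠀⠀⠀⠿⠿⠂⠂⠂⠿⠂
⠀⠀⠀⠿⠿⠿⠿⠿⠿⠿
⠀⠀⠀⠀⠿⠿⠿⠿⠿⠿
⠿⠿⠿⠿⠿⠿⠿⠿⠿⠿

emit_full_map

⠂⠂⠂⠿⠂⠿⠿⠂⠀⠀
⠿⠿⠿⠿⠂⠿⠿⠂⠀⠀
⠿⠿⠂⠂⠂⠂⠿⠂⠀⠀
⠿⠿⠂⠂⠂⠂⠿⠂⠀⠀
⠿⠿⠂⠂⠂⠂⠿⠂⠀⠀
⠿⠿⠂⠂⠶⠂⠿⠂⠀⠀
⠿⠿⠂⠂⠂⠛⠿⠂⠀⠀
⠿⠿⠿⠿⠿⠂⠿⠂⠿⠿
⠿⠿⠿⠿⠿⠂⠿⠂⠿⠿
⠀⠀⠀⠿⠂⠛⠂⠂⠿⠿
⠀⠀⠿⠿⠂⠂⠂⠂⠂⠂
⠀⠀⠿⠿⠂⠂⠶⠂⠂⠂
⠀⠀⠿⠿⣾⠂⠂⠂⠂⠂
⠀⠀⠿⠿⠂⠂⠂⠿⠂⠂
⠀⠀⠿⠿⠿⠿⠿⠿⠿⠿
⠀⠀⠀⠿⠿⠿⠿⠿⠿⠀


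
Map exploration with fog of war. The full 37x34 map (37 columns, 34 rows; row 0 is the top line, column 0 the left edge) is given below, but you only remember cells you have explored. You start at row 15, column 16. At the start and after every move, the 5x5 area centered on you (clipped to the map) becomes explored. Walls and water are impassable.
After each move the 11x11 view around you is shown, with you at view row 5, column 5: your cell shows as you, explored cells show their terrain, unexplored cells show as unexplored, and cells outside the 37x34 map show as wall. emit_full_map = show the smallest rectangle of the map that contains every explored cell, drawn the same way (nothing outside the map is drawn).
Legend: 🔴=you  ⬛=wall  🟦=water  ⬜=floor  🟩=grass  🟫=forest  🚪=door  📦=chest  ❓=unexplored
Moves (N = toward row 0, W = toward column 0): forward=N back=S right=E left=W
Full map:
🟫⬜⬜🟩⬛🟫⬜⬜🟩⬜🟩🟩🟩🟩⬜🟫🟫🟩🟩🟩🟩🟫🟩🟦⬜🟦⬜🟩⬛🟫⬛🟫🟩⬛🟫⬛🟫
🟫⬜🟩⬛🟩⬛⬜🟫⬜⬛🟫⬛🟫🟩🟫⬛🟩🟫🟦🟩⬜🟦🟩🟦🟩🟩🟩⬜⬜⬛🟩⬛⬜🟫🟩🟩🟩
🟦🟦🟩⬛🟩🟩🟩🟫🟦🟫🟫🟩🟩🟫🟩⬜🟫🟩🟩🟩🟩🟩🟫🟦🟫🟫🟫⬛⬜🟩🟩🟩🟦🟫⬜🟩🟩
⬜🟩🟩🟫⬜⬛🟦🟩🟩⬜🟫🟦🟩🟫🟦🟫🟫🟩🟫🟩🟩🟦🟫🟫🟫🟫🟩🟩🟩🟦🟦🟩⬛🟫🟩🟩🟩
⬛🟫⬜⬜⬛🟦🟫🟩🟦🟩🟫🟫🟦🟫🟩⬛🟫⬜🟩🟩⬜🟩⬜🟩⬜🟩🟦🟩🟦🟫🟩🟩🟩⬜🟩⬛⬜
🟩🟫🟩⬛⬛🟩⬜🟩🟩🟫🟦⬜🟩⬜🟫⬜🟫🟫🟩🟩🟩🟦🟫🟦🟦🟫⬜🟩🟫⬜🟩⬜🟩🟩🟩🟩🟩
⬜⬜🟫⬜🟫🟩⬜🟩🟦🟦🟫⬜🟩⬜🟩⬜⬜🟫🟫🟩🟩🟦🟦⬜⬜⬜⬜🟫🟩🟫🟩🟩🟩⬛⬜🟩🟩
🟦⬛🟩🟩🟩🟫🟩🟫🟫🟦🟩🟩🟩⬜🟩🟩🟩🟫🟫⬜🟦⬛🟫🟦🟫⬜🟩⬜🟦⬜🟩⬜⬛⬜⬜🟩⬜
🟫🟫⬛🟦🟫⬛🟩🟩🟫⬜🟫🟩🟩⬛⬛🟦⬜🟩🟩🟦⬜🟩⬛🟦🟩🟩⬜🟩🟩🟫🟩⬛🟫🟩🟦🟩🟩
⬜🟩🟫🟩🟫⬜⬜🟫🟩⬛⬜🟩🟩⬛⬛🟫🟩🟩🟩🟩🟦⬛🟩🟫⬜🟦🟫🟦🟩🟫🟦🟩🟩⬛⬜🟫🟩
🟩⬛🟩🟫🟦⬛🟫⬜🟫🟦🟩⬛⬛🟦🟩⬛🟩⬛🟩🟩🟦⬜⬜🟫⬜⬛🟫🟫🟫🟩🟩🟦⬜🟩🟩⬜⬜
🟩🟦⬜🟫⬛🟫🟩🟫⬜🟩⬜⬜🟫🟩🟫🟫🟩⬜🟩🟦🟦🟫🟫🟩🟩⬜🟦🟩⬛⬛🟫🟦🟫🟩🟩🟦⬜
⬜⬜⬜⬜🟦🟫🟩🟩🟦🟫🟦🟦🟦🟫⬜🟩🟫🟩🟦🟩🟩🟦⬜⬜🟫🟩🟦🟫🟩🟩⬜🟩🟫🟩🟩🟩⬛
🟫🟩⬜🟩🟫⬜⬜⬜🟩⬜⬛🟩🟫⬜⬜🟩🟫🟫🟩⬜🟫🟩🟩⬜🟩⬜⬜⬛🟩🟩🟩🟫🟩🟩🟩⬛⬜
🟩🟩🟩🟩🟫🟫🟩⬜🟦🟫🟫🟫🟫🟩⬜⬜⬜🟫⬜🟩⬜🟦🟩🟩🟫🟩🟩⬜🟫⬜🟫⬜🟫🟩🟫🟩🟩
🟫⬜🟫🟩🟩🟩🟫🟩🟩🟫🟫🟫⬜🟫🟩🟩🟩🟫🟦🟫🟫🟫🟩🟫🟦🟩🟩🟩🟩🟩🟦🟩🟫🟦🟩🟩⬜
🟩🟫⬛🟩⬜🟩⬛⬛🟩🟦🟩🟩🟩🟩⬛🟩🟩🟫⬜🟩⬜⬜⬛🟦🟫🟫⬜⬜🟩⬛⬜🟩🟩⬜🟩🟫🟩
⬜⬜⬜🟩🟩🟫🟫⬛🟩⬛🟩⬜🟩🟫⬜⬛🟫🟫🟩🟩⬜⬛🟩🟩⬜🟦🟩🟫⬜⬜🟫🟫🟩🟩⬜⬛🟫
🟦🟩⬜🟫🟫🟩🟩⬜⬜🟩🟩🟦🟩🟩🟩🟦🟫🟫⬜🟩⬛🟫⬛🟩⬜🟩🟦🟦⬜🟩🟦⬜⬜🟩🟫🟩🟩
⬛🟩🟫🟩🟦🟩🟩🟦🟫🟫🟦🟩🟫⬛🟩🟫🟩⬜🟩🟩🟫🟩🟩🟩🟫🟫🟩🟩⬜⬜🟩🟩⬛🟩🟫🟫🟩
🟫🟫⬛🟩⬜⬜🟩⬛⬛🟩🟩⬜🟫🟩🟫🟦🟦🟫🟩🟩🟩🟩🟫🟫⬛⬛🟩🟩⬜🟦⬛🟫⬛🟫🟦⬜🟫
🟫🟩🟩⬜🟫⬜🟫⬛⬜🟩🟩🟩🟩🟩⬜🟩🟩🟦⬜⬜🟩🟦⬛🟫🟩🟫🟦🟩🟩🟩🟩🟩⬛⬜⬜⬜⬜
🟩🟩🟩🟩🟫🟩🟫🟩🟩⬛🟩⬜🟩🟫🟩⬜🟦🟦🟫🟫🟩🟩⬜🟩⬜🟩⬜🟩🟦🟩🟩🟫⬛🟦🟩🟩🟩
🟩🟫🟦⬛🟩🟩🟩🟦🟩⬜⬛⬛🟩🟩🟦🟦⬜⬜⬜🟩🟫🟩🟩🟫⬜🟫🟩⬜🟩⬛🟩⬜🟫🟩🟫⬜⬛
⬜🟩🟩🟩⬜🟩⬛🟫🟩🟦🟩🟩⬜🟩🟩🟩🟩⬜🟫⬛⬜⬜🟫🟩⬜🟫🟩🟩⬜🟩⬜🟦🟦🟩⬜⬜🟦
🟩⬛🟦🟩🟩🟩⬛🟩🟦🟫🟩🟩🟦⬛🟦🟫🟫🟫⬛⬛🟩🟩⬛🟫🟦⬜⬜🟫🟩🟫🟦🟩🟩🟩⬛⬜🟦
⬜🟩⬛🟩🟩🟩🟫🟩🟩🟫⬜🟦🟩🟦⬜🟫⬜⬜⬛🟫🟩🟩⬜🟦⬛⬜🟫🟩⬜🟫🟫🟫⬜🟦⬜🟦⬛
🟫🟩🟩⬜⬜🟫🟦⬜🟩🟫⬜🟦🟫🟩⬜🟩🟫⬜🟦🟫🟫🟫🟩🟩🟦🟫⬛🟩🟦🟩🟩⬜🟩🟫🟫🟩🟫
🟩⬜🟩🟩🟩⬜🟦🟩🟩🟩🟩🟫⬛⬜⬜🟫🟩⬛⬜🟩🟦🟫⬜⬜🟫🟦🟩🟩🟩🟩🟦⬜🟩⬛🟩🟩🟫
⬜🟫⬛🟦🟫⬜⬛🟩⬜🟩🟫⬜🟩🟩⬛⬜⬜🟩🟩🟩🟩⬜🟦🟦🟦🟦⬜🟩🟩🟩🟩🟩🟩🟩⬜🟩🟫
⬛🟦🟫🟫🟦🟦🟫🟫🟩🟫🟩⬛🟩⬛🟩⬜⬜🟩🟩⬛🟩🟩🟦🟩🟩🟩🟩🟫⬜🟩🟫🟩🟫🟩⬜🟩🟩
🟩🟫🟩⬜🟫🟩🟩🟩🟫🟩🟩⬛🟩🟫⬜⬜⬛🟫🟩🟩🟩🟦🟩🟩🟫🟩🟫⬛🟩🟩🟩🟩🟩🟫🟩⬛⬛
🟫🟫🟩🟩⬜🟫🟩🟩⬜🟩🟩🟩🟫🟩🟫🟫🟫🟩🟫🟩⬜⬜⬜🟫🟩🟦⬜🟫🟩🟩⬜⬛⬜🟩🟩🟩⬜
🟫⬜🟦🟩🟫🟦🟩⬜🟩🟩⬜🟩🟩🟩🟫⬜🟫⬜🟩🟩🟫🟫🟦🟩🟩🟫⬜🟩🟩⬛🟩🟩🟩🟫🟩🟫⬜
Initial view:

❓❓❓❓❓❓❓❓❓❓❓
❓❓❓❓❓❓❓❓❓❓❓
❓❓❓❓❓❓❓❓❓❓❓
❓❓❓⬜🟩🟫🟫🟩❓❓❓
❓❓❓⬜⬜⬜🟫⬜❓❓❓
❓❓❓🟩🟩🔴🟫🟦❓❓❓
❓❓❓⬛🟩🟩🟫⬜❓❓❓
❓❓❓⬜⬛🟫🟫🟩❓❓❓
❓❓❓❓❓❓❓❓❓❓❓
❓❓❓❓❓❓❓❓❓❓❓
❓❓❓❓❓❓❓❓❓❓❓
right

❓❓❓❓❓❓❓❓❓❓❓
❓❓❓❓❓❓❓❓❓❓❓
❓❓❓❓❓❓❓❓❓❓❓
❓❓⬜🟩🟫🟫🟩⬜❓❓❓
❓❓⬜⬜⬜🟫⬜🟩❓❓❓
❓❓🟩🟩🟩🔴🟦🟫❓❓❓
❓❓⬛🟩🟩🟫⬜🟩❓❓❓
❓❓⬜⬛🟫🟫🟩🟩❓❓❓
❓❓❓❓❓❓❓❓❓❓❓
❓❓❓❓❓❓❓❓❓❓❓
❓❓❓❓❓❓❓❓❓❓❓

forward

❓❓❓❓❓❓❓❓❓❓❓
❓❓❓❓❓❓❓❓❓❓❓
❓❓❓❓❓❓❓❓❓❓❓
❓❓❓🟩🟫🟩🟦🟩❓❓❓
❓❓⬜🟩🟫🟫🟩⬜❓❓❓
❓❓⬜⬜⬜🔴⬜🟩❓❓❓
❓❓🟩🟩🟩🟫🟦🟫❓❓❓
❓❓⬛🟩🟩🟫⬜🟩❓❓❓
❓❓⬜⬛🟫🟫🟩🟩❓❓❓
❓❓❓❓❓❓❓❓❓❓❓
❓❓❓❓❓❓❓❓❓❓❓

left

❓❓❓❓❓❓❓❓❓❓❓
❓❓❓❓❓❓❓❓❓❓❓
❓❓❓❓❓❓❓❓❓❓❓
❓❓❓⬜🟩🟫🟩🟦🟩❓❓
❓❓❓⬜🟩🟫🟫🟩⬜❓❓
❓❓❓⬜⬜🔴🟫⬜🟩❓❓
❓❓❓🟩🟩🟩🟫🟦🟫❓❓
❓❓❓⬛🟩🟩🟫⬜🟩❓❓
❓❓❓⬜⬛🟫🟫🟩🟩❓❓
❓❓❓❓❓❓❓❓❓❓❓
❓❓❓❓❓❓❓❓❓❓❓

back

❓❓❓❓❓❓❓❓❓❓❓
❓❓❓❓❓❓❓❓❓❓❓
❓❓❓⬜🟩🟫🟩🟦🟩❓❓
❓❓❓⬜🟩🟫🟫🟩⬜❓❓
❓❓❓⬜⬜⬜🟫⬜🟩❓❓
❓❓❓🟩🟩🔴🟫🟦🟫❓❓
❓❓❓⬛🟩🟩🟫⬜🟩❓❓
❓❓❓⬜⬛🟫🟫🟩🟩❓❓
❓❓❓❓❓❓❓❓❓❓❓
❓❓❓❓❓❓❓❓❓❓❓
❓❓❓❓❓❓❓❓❓❓❓

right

❓❓❓❓❓❓❓❓❓❓❓
❓❓❓❓❓❓❓❓❓❓❓
❓❓⬜🟩🟫🟩🟦🟩❓❓❓
❓❓⬜🟩🟫🟫🟩⬜❓❓❓
❓❓⬜⬜⬜🟫⬜🟩❓❓❓
❓❓🟩🟩🟩🔴🟦🟫❓❓❓
❓❓⬛🟩🟩🟫⬜🟩❓❓❓
❓❓⬜⬛🟫🟫🟩🟩❓❓❓
❓❓❓❓❓❓❓❓❓❓❓
❓❓❓❓❓❓❓❓❓❓❓
❓❓❓❓❓❓❓❓❓❓❓

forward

❓❓❓❓❓❓❓❓❓❓❓
❓❓❓❓❓❓❓❓❓❓❓
❓❓❓❓❓❓❓❓❓❓❓
❓❓⬜🟩🟫🟩🟦🟩❓❓❓
❓❓⬜🟩🟫🟫🟩⬜❓❓❓
❓❓⬜⬜⬜🔴⬜🟩❓❓❓
❓❓🟩🟩🟩🟫🟦🟫❓❓❓
❓❓⬛🟩🟩🟫⬜🟩❓❓❓
❓❓⬜⬛🟫🟫🟩🟩❓❓❓
❓❓❓❓❓❓❓❓❓❓❓
❓❓❓❓❓❓❓❓❓❓❓

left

❓❓❓❓❓❓❓❓❓❓❓
❓❓❓❓❓❓❓❓❓❓❓
❓❓❓❓❓❓❓❓❓❓❓
❓❓❓⬜🟩🟫🟩🟦🟩❓❓
❓❓❓⬜🟩🟫🟫🟩⬜❓❓
❓❓❓⬜⬜🔴🟫⬜🟩❓❓
❓❓❓🟩🟩🟩🟫🟦🟫❓❓
❓❓❓⬛🟩🟩🟫⬜🟩❓❓
❓❓❓⬜⬛🟫🟫🟩🟩❓❓
❓❓❓❓❓❓❓❓❓❓❓
❓❓❓❓❓❓❓❓❓❓❓

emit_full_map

⬜🟩🟫🟩🟦🟩
⬜🟩🟫🟫🟩⬜
⬜⬜🔴🟫⬜🟩
🟩🟩🟩🟫🟦🟫
⬛🟩🟩🟫⬜🟩
⬜⬛🟫🟫🟩🟩

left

❓❓❓❓❓❓❓❓❓❓❓
❓❓❓❓❓❓❓❓❓❓❓
❓❓❓❓❓❓❓❓❓❓❓
❓❓❓🟫⬜🟩🟫🟩🟦🟩❓
❓❓❓⬜⬜🟩🟫🟫🟩⬜❓
❓❓❓🟩⬜🔴⬜🟫⬜🟩❓
❓❓❓🟫🟩🟩🟩🟫🟦🟫❓
❓❓❓🟩⬛🟩🟩🟫⬜🟩❓
❓❓❓❓⬜⬛🟫🟫🟩🟩❓
❓❓❓❓❓❓❓❓❓❓❓
❓❓❓❓❓❓❓❓❓❓❓

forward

❓❓❓❓❓❓❓❓❓❓❓
❓❓❓❓❓❓❓❓❓❓❓
❓❓❓❓❓❓❓❓❓❓❓
❓❓❓🟩🟫🟫🟩⬜❓❓❓
❓❓❓🟫⬜🟩🟫🟩🟦🟩❓
❓❓❓⬜⬜🔴🟫🟫🟩⬜❓
❓❓❓🟩⬜⬜⬜🟫⬜🟩❓
❓❓❓🟫🟩🟩🟩🟫🟦🟫❓
❓❓❓🟩⬛🟩🟩🟫⬜🟩❓
❓❓❓❓⬜⬛🟫🟫🟩🟩❓
❓❓❓❓❓❓❓❓❓❓❓

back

❓❓❓❓❓❓❓❓❓❓❓
❓❓❓❓❓❓❓❓❓❓❓
❓❓❓🟩🟫🟫🟩⬜❓❓❓
❓❓❓🟫⬜🟩🟫🟩🟦🟩❓
❓❓❓⬜⬜🟩🟫🟫🟩⬜❓
❓❓❓🟩⬜🔴⬜🟫⬜🟩❓
❓❓❓🟫🟩🟩🟩🟫🟦🟫❓
❓❓❓🟩⬛🟩🟩🟫⬜🟩❓
❓❓❓❓⬜⬛🟫🟫🟩🟩❓
❓❓❓❓❓❓❓❓❓❓❓
❓❓❓❓❓❓❓❓❓❓❓

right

❓❓❓❓❓❓❓❓❓❓❓
❓❓❓❓❓❓❓❓❓❓❓
❓❓🟩🟫🟫🟩⬜❓❓❓❓
❓❓🟫⬜🟩🟫🟩🟦🟩❓❓
❓❓⬜⬜🟩🟫🟫🟩⬜❓❓
❓❓🟩⬜⬜🔴🟫⬜🟩❓❓
❓❓🟫🟩🟩🟩🟫🟦🟫❓❓
❓❓🟩⬛🟩🟩🟫⬜🟩❓❓
❓❓❓⬜⬛🟫🟫🟩🟩❓❓
❓❓❓❓❓❓❓❓❓❓❓
❓❓❓❓❓❓❓❓❓❓❓

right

❓❓❓❓❓❓❓❓❓❓❓
❓❓❓❓❓❓❓❓❓❓❓
❓🟩🟫🟫🟩⬜❓❓❓❓❓
❓🟫⬜🟩🟫🟩🟦🟩❓❓❓
❓⬜⬜🟩🟫🟫🟩⬜❓❓❓
❓🟩⬜⬜⬜🔴⬜🟩❓❓❓
❓🟫🟩🟩🟩🟫🟦🟫❓❓❓
❓🟩⬛🟩🟩🟫⬜🟩❓❓❓
❓❓⬜⬛🟫🟫🟩🟩❓❓❓
❓❓❓❓❓❓❓❓❓❓❓
❓❓❓❓❓❓❓❓❓❓❓

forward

❓❓❓❓❓❓❓❓❓❓❓
❓❓❓❓❓❓❓❓❓❓❓
❓❓❓❓❓❓❓❓❓❓❓
❓🟩🟫🟫🟩⬜🟩🟦❓❓❓
❓🟫⬜🟩🟫🟩🟦🟩❓❓❓
❓⬜⬜🟩🟫🔴🟩⬜❓❓❓
❓🟩⬜⬜⬜🟫⬜🟩❓❓❓
❓🟫🟩🟩🟩🟫🟦🟫❓❓❓
❓🟩⬛🟩🟩🟫⬜🟩❓❓❓
❓❓⬜⬛🟫🟫🟩🟩❓❓❓
❓❓❓❓❓❓❓❓❓❓❓

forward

❓❓❓❓❓❓❓❓❓❓❓
❓❓❓❓❓❓❓❓❓❓❓
❓❓❓❓❓❓❓❓❓❓❓
❓❓❓⬛🟩⬛🟩🟩❓❓❓
❓🟩🟫🟫🟩⬜🟩🟦❓❓❓
❓🟫⬜🟩🟫🔴🟦🟩❓❓❓
❓⬜⬜🟩🟫🟫🟩⬜❓❓❓
❓🟩⬜⬜⬜🟫⬜🟩❓❓❓
❓🟫🟩🟩🟩🟫🟦🟫❓❓❓
❓🟩⬛🟩🟩🟫⬜🟩❓❓❓
❓❓⬜⬛🟫🟫🟩🟩❓❓❓

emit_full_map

❓❓⬛🟩⬛🟩🟩
🟩🟫🟫🟩⬜🟩🟦
🟫⬜🟩🟫🔴🟦🟩
⬜⬜🟩🟫🟫🟩⬜
🟩⬜⬜⬜🟫⬜🟩
🟫🟩🟩🟩🟫🟦🟫
🟩⬛🟩🟩🟫⬜🟩
❓⬜⬛🟫🟫🟩🟩

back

❓❓❓❓❓❓❓❓❓❓❓
❓❓❓❓❓❓❓❓❓❓❓
❓❓❓⬛🟩⬛🟩🟩❓❓❓
❓🟩🟫🟫🟩⬜🟩🟦❓❓❓
❓🟫⬜🟩🟫🟩🟦🟩❓❓❓
❓⬜⬜🟩🟫🔴🟩⬜❓❓❓
❓🟩⬜⬜⬜🟫⬜🟩❓❓❓
❓🟫🟩🟩🟩🟫🟦🟫❓❓❓
❓🟩⬛🟩🟩🟫⬜🟩❓❓❓
❓❓⬜⬛🟫🟫🟩🟩❓❓❓
❓❓❓❓❓❓❓❓❓❓❓

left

❓❓❓❓❓❓❓❓❓❓❓
❓❓❓❓❓❓❓❓❓❓❓
❓❓❓❓⬛🟩⬛🟩🟩❓❓
❓❓🟩🟫🟫🟩⬜🟩🟦❓❓
❓❓🟫⬜🟩🟫🟩🟦🟩❓❓
❓❓⬜⬜🟩🔴🟫🟩⬜❓❓
❓❓🟩⬜⬜⬜🟫⬜🟩❓❓
❓❓🟫🟩🟩🟩🟫🟦🟫❓❓
❓❓🟩⬛🟩🟩🟫⬜🟩❓❓
❓❓❓⬜⬛🟫🟫🟩🟩❓❓
❓❓❓❓❓❓❓❓❓❓❓

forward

❓❓❓❓❓❓❓❓❓❓❓
❓❓❓❓❓❓❓❓❓❓❓
❓❓❓❓❓❓❓❓❓❓❓
❓❓❓🟩⬛🟩⬛🟩🟩❓❓
❓❓🟩🟫🟫🟩⬜🟩🟦❓❓
❓❓🟫⬜🟩🔴🟩🟦🟩❓❓
❓❓⬜⬜🟩🟫🟫🟩⬜❓❓
❓❓🟩⬜⬜⬜🟫⬜🟩❓❓
❓❓🟫🟩🟩🟩🟫🟦🟫❓❓
❓❓🟩⬛🟩🟩🟫⬜🟩❓❓
❓❓❓⬜⬛🟫🟫🟩🟩❓❓

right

❓❓❓❓❓❓❓❓❓❓❓
❓❓❓❓❓❓❓❓❓❓❓
❓❓❓❓❓❓❓❓❓❓❓
❓❓🟩⬛🟩⬛🟩🟩❓❓❓
❓🟩🟫🟫🟩⬜🟩🟦❓❓❓
❓🟫⬜🟩🟫🔴🟦🟩❓❓❓
❓⬜⬜🟩🟫🟫🟩⬜❓❓❓
❓🟩⬜⬜⬜🟫⬜🟩❓❓❓
❓🟫🟩🟩🟩🟫🟦🟫❓❓❓
❓🟩⬛🟩🟩🟫⬜🟩❓❓❓
❓❓⬜⬛🟫🟫🟩🟩❓❓❓

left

❓❓❓❓❓❓❓❓❓❓❓
❓❓❓❓❓❓❓❓❓❓❓
❓❓❓❓❓❓❓❓❓❓❓
❓❓❓🟩⬛🟩⬛🟩🟩❓❓
❓❓🟩🟫🟫🟩⬜🟩🟦❓❓
❓❓🟫⬜🟩🔴🟩🟦🟩❓❓
❓❓⬜⬜🟩🟫🟫🟩⬜❓❓
❓❓🟩⬜⬜⬜🟫⬜🟩❓❓
❓❓🟫🟩🟩🟩🟫🟦🟫❓❓
❓❓🟩⬛🟩🟩🟫⬜🟩❓❓
❓❓❓⬜⬛🟫🟫🟩🟩❓❓

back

❓❓❓❓❓❓❓❓❓❓❓
❓❓❓❓❓❓❓❓❓❓❓
❓❓❓🟩⬛🟩⬛🟩🟩❓❓
❓❓🟩🟫🟫🟩⬜🟩🟦❓❓
❓❓🟫⬜🟩🟫🟩🟦🟩❓❓
❓❓⬜⬜🟩🔴🟫🟩⬜❓❓
❓❓🟩⬜⬜⬜🟫⬜🟩❓❓
❓❓🟫🟩🟩🟩🟫🟦🟫❓❓
❓❓🟩⬛🟩🟩🟫⬜🟩❓❓
❓❓❓⬜⬛🟫🟫🟩🟩❓❓
❓❓❓❓❓❓❓❓❓❓❓

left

❓❓❓❓❓❓❓❓❓❓❓
❓❓❓❓❓❓❓❓❓❓❓
❓❓❓❓🟩⬛🟩⬛🟩🟩❓
❓❓❓🟩🟫🟫🟩⬜🟩🟦❓
❓❓❓🟫⬜🟩🟫🟩🟦🟩❓
❓❓❓⬜⬜🔴🟫🟫🟩⬜❓
❓❓❓🟩⬜⬜⬜🟫⬜🟩❓
❓❓❓🟫🟩🟩🟩🟫🟦🟫❓
❓❓❓🟩⬛🟩🟩🟫⬜🟩❓
❓❓❓❓⬜⬛🟫🟫🟩🟩❓
❓❓❓❓❓❓❓❓❓❓❓

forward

❓❓❓❓❓❓❓❓❓❓❓
❓❓❓❓❓❓❓❓❓❓❓
❓❓❓❓❓❓❓❓❓❓❓
❓❓❓🟦🟩⬛🟩⬛🟩🟩❓
❓❓❓🟩🟫🟫🟩⬜🟩🟦❓
❓❓❓🟫⬜🔴🟫🟩🟦🟩❓
❓❓❓⬜⬜🟩🟫🟫🟩⬜❓
❓❓❓🟩⬜⬜⬜🟫⬜🟩❓
❓❓❓🟫🟩🟩🟩🟫🟦🟫❓
❓❓❓🟩⬛🟩🟩🟫⬜🟩❓
❓❓❓❓⬜⬛🟫🟫🟩🟩❓

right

❓❓❓❓❓❓❓❓❓❓❓
❓❓❓❓❓❓❓❓❓❓❓
❓❓❓❓❓❓❓❓❓❓❓
❓❓🟦🟩⬛🟩⬛🟩🟩❓❓
❓❓🟩🟫🟫🟩⬜🟩🟦❓❓
❓❓🟫⬜🟩🔴🟩🟦🟩❓❓
❓❓⬜⬜🟩🟫🟫🟩⬜❓❓
❓❓🟩⬜⬜⬜🟫⬜🟩❓❓
❓❓🟫🟩🟩🟩🟫🟦🟫❓❓
❓❓🟩⬛🟩🟩🟫⬜🟩❓❓
❓❓❓⬜⬛🟫🟫🟩🟩❓❓

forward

❓❓❓❓❓❓❓❓❓❓❓
❓❓❓❓❓❓❓❓❓❓❓
❓❓❓❓❓❓❓❓❓❓❓
❓❓❓⬛🟫🟩🟩🟩❓❓❓
❓❓🟦🟩⬛🟩⬛🟩🟩❓❓
❓❓🟩🟫🟫🔴⬜🟩🟦❓❓
❓❓🟫⬜🟩🟫🟩🟦🟩❓❓
❓❓⬜⬜🟩🟫🟫🟩⬜❓❓
❓❓🟩⬜⬜⬜🟫⬜🟩❓❓
❓❓🟫🟩🟩🟩🟫🟦🟫❓❓
❓❓🟩⬛🟩🟩🟫⬜🟩❓❓

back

❓❓❓❓❓❓❓❓❓❓❓
❓❓❓❓❓❓❓❓❓❓❓
❓❓❓⬛🟫🟩🟩🟩❓❓❓
❓❓🟦🟩⬛🟩⬛🟩🟩❓❓
❓❓🟩🟫🟫🟩⬜🟩🟦❓❓
❓❓🟫⬜🟩🔴🟩🟦🟩❓❓
❓❓⬜⬜🟩🟫🟫🟩⬜❓❓
❓❓🟩⬜⬜⬜🟫⬜🟩❓❓
❓❓🟫🟩🟩🟩🟫🟦🟫❓❓
❓❓🟩⬛🟩🟩🟫⬜🟩❓❓
❓❓❓⬜⬛🟫🟫🟩🟩❓❓

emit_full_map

❓⬛🟫🟩🟩🟩❓
🟦🟩⬛🟩⬛🟩🟩
🟩🟫🟫🟩⬜🟩🟦
🟫⬜🟩🔴🟩🟦🟩
⬜⬜🟩🟫🟫🟩⬜
🟩⬜⬜⬜🟫⬜🟩
🟫🟩🟩🟩🟫🟦🟫
🟩⬛🟩🟩🟫⬜🟩
❓⬜⬛🟫🟫🟩🟩

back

❓❓❓❓❓❓❓❓❓❓❓
❓❓❓⬛🟫🟩🟩🟩❓❓❓
❓❓🟦🟩⬛🟩⬛🟩🟩❓❓
❓❓🟩🟫🟫🟩⬜🟩🟦❓❓
❓❓🟫⬜🟩🟫🟩🟦🟩❓❓
❓❓⬜⬜🟩🔴🟫🟩⬜❓❓
❓❓🟩⬜⬜⬜🟫⬜🟩❓❓
❓❓🟫🟩🟩🟩🟫🟦🟫❓❓
❓❓🟩⬛🟩🟩🟫⬜🟩❓❓
❓❓❓⬜⬛🟫🟫🟩🟩❓❓
❓❓❓❓❓❓❓❓❓❓❓

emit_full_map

❓⬛🟫🟩🟩🟩❓
🟦🟩⬛🟩⬛🟩🟩
🟩🟫🟫🟩⬜🟩🟦
🟫⬜🟩🟫🟩🟦🟩
⬜⬜🟩🔴🟫🟩⬜
🟩⬜⬜⬜🟫⬜🟩
🟫🟩🟩🟩🟫🟦🟫
🟩⬛🟩🟩🟫⬜🟩
❓⬜⬛🟫🟫🟩🟩


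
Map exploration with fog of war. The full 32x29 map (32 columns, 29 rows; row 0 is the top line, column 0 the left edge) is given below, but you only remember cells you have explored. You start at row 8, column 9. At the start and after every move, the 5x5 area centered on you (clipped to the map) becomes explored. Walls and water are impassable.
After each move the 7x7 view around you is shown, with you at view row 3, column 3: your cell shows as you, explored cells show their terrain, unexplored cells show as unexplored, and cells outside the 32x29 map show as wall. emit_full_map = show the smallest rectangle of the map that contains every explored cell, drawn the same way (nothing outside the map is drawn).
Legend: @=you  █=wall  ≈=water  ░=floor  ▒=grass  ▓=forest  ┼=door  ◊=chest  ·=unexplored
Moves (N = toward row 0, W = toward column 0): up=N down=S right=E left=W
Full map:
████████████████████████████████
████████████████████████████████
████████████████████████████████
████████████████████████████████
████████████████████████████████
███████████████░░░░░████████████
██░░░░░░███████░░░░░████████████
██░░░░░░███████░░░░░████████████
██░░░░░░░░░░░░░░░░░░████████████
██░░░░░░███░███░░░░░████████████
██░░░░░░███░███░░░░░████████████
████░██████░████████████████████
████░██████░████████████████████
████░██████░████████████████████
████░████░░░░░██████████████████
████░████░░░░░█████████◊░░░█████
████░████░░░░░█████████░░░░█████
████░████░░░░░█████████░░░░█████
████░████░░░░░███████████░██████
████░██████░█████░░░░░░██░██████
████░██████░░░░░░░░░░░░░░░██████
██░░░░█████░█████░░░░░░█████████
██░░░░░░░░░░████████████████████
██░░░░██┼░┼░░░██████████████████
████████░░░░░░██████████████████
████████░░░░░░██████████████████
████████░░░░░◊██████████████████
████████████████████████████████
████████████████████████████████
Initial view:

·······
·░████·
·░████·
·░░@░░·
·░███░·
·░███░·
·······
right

·······
░█████·
░█████·
░░░@░░·
░███░█·
░███░█·
·······

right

·······
██████·
██████·
░░░@░░·
███░██·
███░██·
·······

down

██████·
██████·
░░░░░░·
███@██·
███░██·
·██░██·
·······

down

██████·
░░░░░░·
███░██·
███@██·
·██░██·
·██░██·
·······

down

░░░░░░·
███░██·
███░██·
·██@██·
·██░██·
·██░██·
·······

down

███░██·
███░██·
·██░██·
·██@██·
·██░██·
·░░░░░·
·······

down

███░██·
·██░██·
·██░██·
·██@██·
·░░░░░·
·░░░░░·
·······

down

·██░██·
·██░██·
·██░██·
·░░@░░·
·░░░░░·
·░░░░░·
·······

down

·██░██·
·██░██·
·░░░░░·
·░░@░░·
·░░░░░·
·░░░░░·
·······

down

·██░██·
·░░░░░·
·░░░░░·
·░░@░░·
·░░░░░·
·░░░░░·
·······

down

·░░░░░·
·░░░░░·
·░░░░░·
·░░@░░·
·░░░░░·
·██░██·
·······

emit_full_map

░██████
░██████
░░░░░░░
░███░██
░███░██
··██░██
··██░██
··██░██
··░░░░░
··░░░░░
··░░░░░
··░░@░░
··░░░░░
··██░██

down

·░░░░░·
·░░░░░·
·░░░░░·
·░░@░░·
·██░██·
·██░░░·
·······

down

·░░░░░·
·░░░░░·
·░░░░░·
·██@██·
·██░░░·
·██░██·
·······

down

·░░░░░·
·░░░░░·
·██░██·
·██@░░·
·██░██·
·░░░██·
·······

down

·░░░░░·
·██░██·
·██░░░·
·██@██·
·░░░██·
·░┼░░░·
·······

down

·██░██·
·██░░░·
·██░██·
·░░@██·
·░┼░░░·
·░░░░░·
·······

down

·██░░░·
·██░██·
·░░░██·
·░┼@░░·
·░░░░░·
·░░░░░·
·······

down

·██░██·
·░░░██·
·░┼░░░·
·░░@░░·
·░░░░░·
·░░░░◊·
·······

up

·██░░░·
·██░██·
·░░░██·
·░┼@░░·
·░░░░░·
·░░░░░·
·░░░░◊·

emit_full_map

░██████
░██████
░░░░░░░
░███░██
░███░██
··██░██
··██░██
··██░██
··░░░░░
··░░░░░
··░░░░░
··░░░░░
··░░░░░
··██░██
··██░░░
··██░██
··░░░██
··░┼@░░
··░░░░░
··░░░░░
··░░░░◊

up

·██░██·
·██░░░·
·██░██·
·░░@██·
·░┼░░░·
·░░░░░·
·░░░░░·

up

·░░░░░·
·██░██·
·██░░░·
·██@██·
·░░░██·
·░┼░░░·
·░░░░░·

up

·░░░░░·
·░░░░░·
·██░██·
·██@░░·
·██░██·
·░░░██·
·░┼░░░·

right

░░░░░··
░░░░░█·
██░███·
██░@░░·
██░███·
░░░███·
░┼░░░··

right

░░░░···
░░░░██·
█░████·
█░░@░░·
█░████·
░░████·
┼░░░···

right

░░░····
░░░███·
░█████·
░░░@░░·
░█████·
░█████·
░░░····

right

░░·····
░░████·
█████░·
░░░@░░·
█████░·
██████·
░░·····

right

░······
░█████·
████░░·
░░░@░░·
████░░·
██████·
░······

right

·······
██████·
███░░░·
░░░@░░·
███░░░·
██████·
·······

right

·······
██████·
██░░░░·
░░░@░░·
██░░░░·
██████·
·······

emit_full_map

░██████·······
░██████·······
░░░░░░░·······
░███░██·······
░███░██·······
··██░██·······
··██░██·······
··██░██·······
··░░░░░·······
··░░░░░·······
··░░░░░·······
··░░░░░·······
··░░░░░███████
··██░█████░░░░
··██░░░░░░░@░░
··██░█████░░░░
··░░░█████████
··░┼░░░·······
··░░░░░·······
··░░░░░·······
··░░░░◊·······

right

·······
██████·
█░░░░░·
░░░@░░·
█░░░░░·
██████·
·······

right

·······
██████·
░░░░░░·
░░░@░░·
░░░░░░·
██████·
·······

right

·······
██████·
░░░░░█·
░░░@░░·
░░░░░█·
██████·
·······

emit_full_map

░██████··········
░██████··········
░░░░░░░··········
░███░██··········
░███░██··········
··██░██··········
··██░██··········
··██░██··········
··░░░░░··········
··░░░░░··········
··░░░░░··········
··░░░░░··········
··░░░░░██████████
··██░█████░░░░░░█
··██░░░░░░░░░░@░░
··██░█████░░░░░░█
··░░░████████████
··░┼░░░··········
··░░░░░··········
··░░░░░··········
··░░░░◊··········
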